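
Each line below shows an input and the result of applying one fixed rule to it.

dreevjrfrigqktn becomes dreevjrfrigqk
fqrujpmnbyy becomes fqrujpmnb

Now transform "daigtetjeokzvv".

daigtetjeokz

In each case the input is transformed by: delete the last 2 characters.
"daigtetjeokzvv" → "daigtetjeokz".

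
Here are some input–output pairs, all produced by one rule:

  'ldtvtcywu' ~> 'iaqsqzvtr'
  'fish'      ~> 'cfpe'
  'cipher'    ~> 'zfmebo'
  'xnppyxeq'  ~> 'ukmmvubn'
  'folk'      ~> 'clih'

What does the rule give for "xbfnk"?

What's happening: shift every letter 3 places backward in the alphabet (wrapping around).
So "xbfnk" becomes "uyckh".

uyckh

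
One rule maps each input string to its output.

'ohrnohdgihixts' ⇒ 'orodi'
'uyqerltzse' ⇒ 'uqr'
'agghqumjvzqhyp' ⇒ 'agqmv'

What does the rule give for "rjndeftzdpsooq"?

rnetd

Each output is the input with this applied: keep every other character starting from the first (positions 1st, 3rd, 5th, ...), then delete the last 2 characters.
On "rjndeftzdpsooq": the first step gives "rnetdso", and the second then gives "rnetd".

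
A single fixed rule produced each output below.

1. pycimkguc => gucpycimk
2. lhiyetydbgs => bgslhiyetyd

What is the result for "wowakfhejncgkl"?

In each case the input is transformed by: move the last 3 characters to the front (rotate right by 3).
For "wowakfhejncgkl" the result is "gklwowakfhejnc".

gklwowakfhejnc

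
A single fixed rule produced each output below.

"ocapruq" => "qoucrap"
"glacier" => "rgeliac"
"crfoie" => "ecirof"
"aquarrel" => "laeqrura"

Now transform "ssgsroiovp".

psvsogisor

The pattern: take characters alternately from the front and the back (1st, last, 2nd, 2nd-last, ...), then swap each adjacent pair of characters (1↔2, 3↔4, ...).
Working it through for "ssgsroiovp": intermediate "spsvgosiro", final "psvsogisor".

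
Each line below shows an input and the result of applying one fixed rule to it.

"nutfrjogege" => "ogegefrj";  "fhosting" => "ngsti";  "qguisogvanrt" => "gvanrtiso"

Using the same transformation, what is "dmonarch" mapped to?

chnar

The rule is to delete the first 3 characters, then move the first 3 characters to the end (rotate left by 3).
"dmonarch" → "chnar".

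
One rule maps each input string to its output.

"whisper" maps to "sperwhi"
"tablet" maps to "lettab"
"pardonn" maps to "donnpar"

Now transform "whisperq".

sperqwhi

Each output is the input with this applied: move the first 3 characters to the end (rotate left by 3).
"whisperq" → "sperqwhi".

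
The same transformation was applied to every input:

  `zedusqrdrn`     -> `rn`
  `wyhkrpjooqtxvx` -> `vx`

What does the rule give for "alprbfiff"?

ff

Rule — keep only the last 2 characters.
"alprbfiff" → "ff".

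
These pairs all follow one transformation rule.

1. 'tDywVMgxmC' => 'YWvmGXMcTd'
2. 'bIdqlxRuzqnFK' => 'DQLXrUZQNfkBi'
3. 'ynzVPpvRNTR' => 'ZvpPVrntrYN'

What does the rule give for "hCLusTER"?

lUSterHc

The rule is to flip the case of every letter, then move the first 2 characters to the end (rotate left by 2).
Starting from "hCLusTER": after the first operation, "HclUSter"; after the second, "lUSterHc".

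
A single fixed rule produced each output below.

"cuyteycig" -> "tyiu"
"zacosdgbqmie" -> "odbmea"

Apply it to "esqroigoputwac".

riouwcs

The rule is to keep every other character starting from the second (positions 2nd, 4th, 6th, ...), then move the first character to the end.
For "esqroigoputwac" the result is "riouwcs".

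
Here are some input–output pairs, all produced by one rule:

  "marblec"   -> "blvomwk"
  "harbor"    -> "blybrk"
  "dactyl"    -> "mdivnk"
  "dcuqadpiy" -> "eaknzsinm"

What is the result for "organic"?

qkxsmyb

What's happening: shift every letter 10 places forward in the alphabet (wrapping around), then move the first 2 characters to the end (rotate left by 2).
On "organic": the first step gives "ybqkxsm", and the second then gives "qkxsmyb".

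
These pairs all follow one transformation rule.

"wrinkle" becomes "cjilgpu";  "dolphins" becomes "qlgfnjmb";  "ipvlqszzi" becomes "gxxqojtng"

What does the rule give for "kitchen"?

lcfargi

Rule — shift every letter 2 places backward in the alphabet (wrapping around), then reverse the string.
Starting from "kitchen": after the first operation, "igrafcl"; after the second, "lcfargi".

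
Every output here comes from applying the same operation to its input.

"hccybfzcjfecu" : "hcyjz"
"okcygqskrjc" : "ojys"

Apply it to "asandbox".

The pattern: take characters alternately from the front and the back (1st, last, 2nd, 2nd-last, ...), then keep one character in every 3, starting at position 1 (positions 1st, 4th, 7th, ...).
On "asandbox": the first step gives "axsoabnd", and the second then gives "aon".

aon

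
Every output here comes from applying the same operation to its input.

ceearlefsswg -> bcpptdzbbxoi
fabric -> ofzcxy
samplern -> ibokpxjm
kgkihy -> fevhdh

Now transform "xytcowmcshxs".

jzpeupuvqzlt

The pattern: swap the front and back halves of the string, then shift every letter 3 places backward in the alphabet (wrapping around).
Applying both steps to "xytcowmcshxs": "mcshxsxytcow", then "jzpeupuvqzlt".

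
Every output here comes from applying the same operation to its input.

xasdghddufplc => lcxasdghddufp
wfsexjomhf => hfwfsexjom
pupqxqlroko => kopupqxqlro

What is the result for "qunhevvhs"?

hsqunhevv

In each case the input is transformed by: move the last 2 characters to the front (rotate right by 2).
On "qunhevvhs" that produces "hsqunhevv".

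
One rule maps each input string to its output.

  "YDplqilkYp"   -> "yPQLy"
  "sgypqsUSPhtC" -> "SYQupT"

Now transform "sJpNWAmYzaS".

SPwMZs

The transformation: flip the case of every letter, then keep every other character starting from the first (positions 1st, 3rd, 5th, ...).
Starting from "sJpNWAmYzaS": after the first operation, "SjPnwaMyZAs"; after the second, "SPwMZs".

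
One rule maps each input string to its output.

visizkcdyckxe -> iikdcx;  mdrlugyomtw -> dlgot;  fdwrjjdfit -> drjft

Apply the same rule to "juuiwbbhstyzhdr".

The pattern: keep every other character starting from the second (positions 2nd, 4th, 6th, ...).
Doing the same to "juuiwbbhstyzhdr": "uibhtzd".

uibhtzd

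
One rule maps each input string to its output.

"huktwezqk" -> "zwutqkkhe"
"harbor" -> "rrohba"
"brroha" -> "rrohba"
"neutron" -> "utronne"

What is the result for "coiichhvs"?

Rule — sort the characters into reverse alphabetical order.
On "coiichhvs" that produces "vsoiihhcc".

vsoiihhcc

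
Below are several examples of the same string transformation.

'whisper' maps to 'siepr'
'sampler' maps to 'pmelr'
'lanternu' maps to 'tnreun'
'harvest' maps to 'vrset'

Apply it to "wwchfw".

hcwf

Looking at the pairs, the operation is to swap each adjacent pair of characters (1↔2, 3↔4, ...), then delete the first 2 characters.
Starting from "wwchfw": after the first operation, "wwhcwf"; after the second, "hcwf".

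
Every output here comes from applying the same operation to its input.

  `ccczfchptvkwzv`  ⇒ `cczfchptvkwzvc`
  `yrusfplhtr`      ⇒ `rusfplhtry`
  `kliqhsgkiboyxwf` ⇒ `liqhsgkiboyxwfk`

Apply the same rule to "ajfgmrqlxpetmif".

Looking at the pairs, the operation is to move the first character to the end.
Doing the same to "ajfgmrqlxpetmif": "jfgmrqlxpetmifa".

jfgmrqlxpetmifa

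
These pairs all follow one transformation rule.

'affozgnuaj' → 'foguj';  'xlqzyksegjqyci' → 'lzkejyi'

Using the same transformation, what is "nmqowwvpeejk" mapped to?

The pattern: keep every other character starting from the second (positions 2nd, 4th, 6th, ...).
Doing the same to "nmqowwvpeejk": "mowpek".

mowpek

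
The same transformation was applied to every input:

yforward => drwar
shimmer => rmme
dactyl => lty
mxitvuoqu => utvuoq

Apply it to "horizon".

The transformation: delete the first 3 characters, then move the last character to the front.
Starting from "horizon": after the first operation, "izon"; after the second, "nizo".

nizo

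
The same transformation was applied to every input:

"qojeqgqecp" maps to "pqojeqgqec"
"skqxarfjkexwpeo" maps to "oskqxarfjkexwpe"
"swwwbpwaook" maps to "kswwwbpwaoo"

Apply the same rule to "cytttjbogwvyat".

tcytttjbogwvya

What's happening: move the last character to the front.
For "cytttjbogwvyat" the result is "tcytttjbogwvya".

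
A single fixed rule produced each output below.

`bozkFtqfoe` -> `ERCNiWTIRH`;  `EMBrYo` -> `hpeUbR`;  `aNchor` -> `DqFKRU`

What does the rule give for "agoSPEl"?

The transformation: flip the case of every letter, then shift every letter 3 places forward in the alphabet (wrapping around).
Applying both steps to "agoSPEl": "AGOspeL", then "DJRvshO".

DJRvshO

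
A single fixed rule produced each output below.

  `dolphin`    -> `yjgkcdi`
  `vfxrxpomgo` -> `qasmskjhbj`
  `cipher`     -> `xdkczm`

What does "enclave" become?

zixgvqz

Each output is the input with this applied: shift every letter 5 places backward in the alphabet (wrapping around).
Applying that to "enclave" gives "zixgvqz".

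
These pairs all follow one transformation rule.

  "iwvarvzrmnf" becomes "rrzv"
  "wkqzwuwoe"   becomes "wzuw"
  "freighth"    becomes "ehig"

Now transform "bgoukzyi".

The pattern: take characters alternately from the front and the back (1st, last, 2nd, 2nd-last, ...), then keep only the last 4 characters.
"bgoukzyi" → "bigyozuk" → "ozuk".

ozuk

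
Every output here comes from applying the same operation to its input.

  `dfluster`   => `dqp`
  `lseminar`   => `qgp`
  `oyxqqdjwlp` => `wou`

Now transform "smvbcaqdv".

kab

The rule is to keep one character in every 3, starting at position 2 (positions 2nd, 5th, 8th, ...), then shift every letter 2 places backward in the alphabet (wrapping around).
"smvbcaqdv" → "mcd" → "kab".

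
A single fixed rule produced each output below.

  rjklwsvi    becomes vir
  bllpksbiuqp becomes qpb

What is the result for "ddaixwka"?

kad

The rule is to move the last 2 characters to the front (rotate right by 2), then keep only the first 3 characters.
Working it through for "ddaixwka": intermediate "kaddaixw", final "kad".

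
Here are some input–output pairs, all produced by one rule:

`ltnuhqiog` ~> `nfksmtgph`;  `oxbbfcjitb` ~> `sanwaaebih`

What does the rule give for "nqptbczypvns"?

mrmposabyxou

The rule is to move the last 2 characters to the front (rotate right by 2), then shift every letter 1 place backward in the alphabet (wrapping around).
So "nqptbczypvns" becomes "mrmposabyxou".
(Check on "ltnuhqiog": → "ogltnuhqi" → "nfksmtgph" ✓)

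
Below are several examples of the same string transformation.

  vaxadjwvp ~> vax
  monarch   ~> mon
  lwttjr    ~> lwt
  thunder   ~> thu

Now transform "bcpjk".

bcp

Each output is the input with this applied: keep only the first 3 characters.
On "bcpjk" that produces "bcp".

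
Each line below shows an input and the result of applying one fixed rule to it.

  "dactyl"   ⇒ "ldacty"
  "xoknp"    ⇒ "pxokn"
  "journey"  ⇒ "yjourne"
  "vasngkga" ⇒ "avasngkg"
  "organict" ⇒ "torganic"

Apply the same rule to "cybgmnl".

What's happening: move the last character to the front.
Applying that to "cybgmnl" gives "lcybgmn".

lcybgmn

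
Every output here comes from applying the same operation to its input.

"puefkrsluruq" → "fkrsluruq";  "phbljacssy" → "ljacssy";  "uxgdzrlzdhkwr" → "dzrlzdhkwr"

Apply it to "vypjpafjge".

jpafjge

In each case the input is transformed by: delete the first 3 characters.
For "vypjpafjge" the result is "jpafjge".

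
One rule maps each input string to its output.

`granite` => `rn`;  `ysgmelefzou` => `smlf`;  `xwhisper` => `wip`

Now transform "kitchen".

ic

The transformation: delete the last 2 characters, then keep every other character starting from the second (positions 2nd, 4th, 6th, ...).
On "kitchen": the first step gives "kitch", and the second then gives "ic".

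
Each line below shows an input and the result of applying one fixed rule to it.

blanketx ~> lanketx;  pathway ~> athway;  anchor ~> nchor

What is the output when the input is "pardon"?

ardon

The transformation: delete the first character.
Doing the same to "pardon": "ardon".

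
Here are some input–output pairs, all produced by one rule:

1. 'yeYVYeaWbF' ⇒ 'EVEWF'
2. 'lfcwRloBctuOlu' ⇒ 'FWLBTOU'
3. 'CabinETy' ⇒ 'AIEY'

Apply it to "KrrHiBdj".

RHBJ

The pattern: keep every other character starting from the second (positions 2nd, 4th, 6th, ...), then convert every letter to uppercase.
Applying that to "KrrHiBdj" gives "RHBJ".
(Check on "lfcwRloBctuOlu": → "fwlBtOu" → "FWLBTOU" ✓)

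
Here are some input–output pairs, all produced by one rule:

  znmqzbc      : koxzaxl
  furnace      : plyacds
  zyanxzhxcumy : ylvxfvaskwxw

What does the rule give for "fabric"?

zpgady

Looking at the pairs, the operation is to move the first 2 characters to the end (rotate left by 2), then shift every letter 2 places backward in the alphabet (wrapping around).
"fabric" → "bricfa" → "zpgady".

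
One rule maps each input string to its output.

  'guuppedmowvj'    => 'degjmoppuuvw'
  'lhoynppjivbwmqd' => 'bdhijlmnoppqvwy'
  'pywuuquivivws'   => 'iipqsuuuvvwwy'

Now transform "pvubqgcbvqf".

bbcfgpqquvv

What's happening: sort the characters into alphabetical order.
"pvubqgcbvqf" → "bbcfgpqquvv".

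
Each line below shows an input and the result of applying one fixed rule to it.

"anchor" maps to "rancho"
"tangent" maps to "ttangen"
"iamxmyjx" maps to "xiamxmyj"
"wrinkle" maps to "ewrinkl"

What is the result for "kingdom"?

mkingdo

The transformation: move the last character to the front.
"kingdom" → "mkingdo".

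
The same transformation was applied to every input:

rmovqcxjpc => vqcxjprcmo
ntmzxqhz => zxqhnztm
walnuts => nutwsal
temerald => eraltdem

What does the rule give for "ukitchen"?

tcheunki

Looking at the pairs, the operation is to swap the first and last characters, then move the first 3 characters to the end (rotate left by 3).
For "ukitchen" the result is "tcheunki".
(Check on "ntmzxqhz": → "ztmzxqhn" → "zxqhnztm" ✓)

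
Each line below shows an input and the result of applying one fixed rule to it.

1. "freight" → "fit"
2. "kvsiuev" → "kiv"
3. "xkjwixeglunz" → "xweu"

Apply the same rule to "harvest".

The transformation: keep one character in every 3, starting at position 1 (positions 1st, 4th, 7th, ...).
So "harvest" becomes "hvt".

hvt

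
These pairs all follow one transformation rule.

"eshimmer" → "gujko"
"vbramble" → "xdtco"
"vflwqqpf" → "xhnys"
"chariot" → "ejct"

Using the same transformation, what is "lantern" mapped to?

ncpv

The transformation: shift every letter 2 places forward in the alphabet (wrapping around), then delete the last 3 characters.
Working it through for "lantern": intermediate "ncpvgtp", final "ncpv".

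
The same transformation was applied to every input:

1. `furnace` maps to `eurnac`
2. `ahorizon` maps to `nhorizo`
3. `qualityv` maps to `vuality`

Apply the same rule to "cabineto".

The pattern: delete the first character, then move the last character to the front.
For "cabineto", step one produces "abineto"; step two turns that into "oabinet".

oabinet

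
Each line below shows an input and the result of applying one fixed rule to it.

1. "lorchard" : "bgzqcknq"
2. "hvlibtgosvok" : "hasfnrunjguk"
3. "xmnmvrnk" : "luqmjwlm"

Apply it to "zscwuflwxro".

vtekvwqnyrb

In each case the input is transformed by: move the first 3 characters to the end (rotate left by 3), then shift every letter 1 place backward in the alphabet (wrapping around).
Starting from "zscwuflwxro": after the first operation, "wuflwxrozsc"; after the second, "vtekvwqnyrb".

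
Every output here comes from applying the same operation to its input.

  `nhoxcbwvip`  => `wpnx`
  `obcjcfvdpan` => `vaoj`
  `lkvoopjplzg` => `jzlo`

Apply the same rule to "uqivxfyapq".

Each output is the input with this applied: keep one character in every 3, starting at position 1 (positions 1st, 4th, 7th, ...), then move the first 2 characters to the end (rotate left by 2).
Starting from "uqivxfyapq": after the first operation, "uvyq"; after the second, "yquv".

yquv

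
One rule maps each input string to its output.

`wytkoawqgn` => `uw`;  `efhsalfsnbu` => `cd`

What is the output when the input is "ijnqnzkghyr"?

The pattern: shift every letter 2 places backward in the alphabet (wrapping around), then keep only the first 2 characters.
"ijnqnzkghyr" → "ghlolxiefwp" → "gh".

gh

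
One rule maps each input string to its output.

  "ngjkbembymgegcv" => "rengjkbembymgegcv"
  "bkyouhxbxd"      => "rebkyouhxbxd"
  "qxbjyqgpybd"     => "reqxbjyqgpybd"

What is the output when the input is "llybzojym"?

rellybzojym

Rule — prepend "re".
Applying that to "llybzojym" gives "rellybzojym".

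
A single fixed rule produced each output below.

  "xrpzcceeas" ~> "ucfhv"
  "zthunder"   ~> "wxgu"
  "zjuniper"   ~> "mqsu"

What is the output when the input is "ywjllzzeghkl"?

zochko

Looking at the pairs, the operation is to shift every letter 3 places forward in the alphabet (wrapping around), then keep every other character starting from the second (positions 2nd, 4th, 6th, ...).
On "ywjllzzeghkl": the first step gives "bzmoocchjkno", and the second then gives "zochko".
(Check on "xrpzcceeas": → "auscffhhdv" → "ucfhv" ✓)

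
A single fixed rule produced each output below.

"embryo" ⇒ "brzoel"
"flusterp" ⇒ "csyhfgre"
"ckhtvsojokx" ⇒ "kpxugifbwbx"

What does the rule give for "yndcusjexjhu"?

hlaqphfwrkwu

Looking at the pairs, the operation is to shift every letter 13 places forward in the alphabet (wrapping around) — i.e. ROT13, then move the last character to the front.
Applying both steps to "yndcusjexjhu": "laqphfwrkwuh", then "hlaqphfwrkwu".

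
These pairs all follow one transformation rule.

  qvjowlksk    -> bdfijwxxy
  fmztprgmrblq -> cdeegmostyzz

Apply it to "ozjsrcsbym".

befflmopwz

Rule — shift every letter 13 places forward in the alphabet (wrapping around) — i.e. ROT13, then sort the characters into alphabetical order.
Working it through for "ozjsrcsbym": intermediate "bmwfepfolz", final "befflmopwz".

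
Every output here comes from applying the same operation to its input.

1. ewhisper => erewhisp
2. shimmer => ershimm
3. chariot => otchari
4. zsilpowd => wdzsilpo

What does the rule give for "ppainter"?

erppaint

In each case the input is transformed by: move the last 2 characters to the front (rotate right by 2).
"ppainter" → "erppaint".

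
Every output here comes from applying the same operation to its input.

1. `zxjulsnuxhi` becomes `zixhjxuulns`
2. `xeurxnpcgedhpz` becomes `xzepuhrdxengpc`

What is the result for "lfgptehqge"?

The pattern: take characters alternately from the front and the back (1st, last, 2nd, 2nd-last, ...).
On "lfgptehqge" that produces "lefggqphte".

lefggqphte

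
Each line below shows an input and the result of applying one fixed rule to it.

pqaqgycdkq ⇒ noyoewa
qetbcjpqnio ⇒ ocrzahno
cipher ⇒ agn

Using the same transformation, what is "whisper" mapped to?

The rule is to delete the last 3 characters, then shift every letter 2 places backward in the alphabet (wrapping around).
For "whisper", step one produces "whis"; step two turns that into "ufgq".

ufgq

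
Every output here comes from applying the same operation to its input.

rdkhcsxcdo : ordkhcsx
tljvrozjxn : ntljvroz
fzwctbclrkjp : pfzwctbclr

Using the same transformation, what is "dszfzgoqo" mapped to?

Looking at the pairs, the operation is to move the last character to the front, then delete the last 2 characters.
Applying both steps to "dszfzgoqo": "odszfzgoq", then "odszfzg".

odszfzg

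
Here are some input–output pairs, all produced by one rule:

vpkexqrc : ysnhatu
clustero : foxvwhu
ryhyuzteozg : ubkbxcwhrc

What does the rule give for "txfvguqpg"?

waiyjxts

The pattern: shift every letter 3 places forward in the alphabet (wrapping around), then delete the last character.
Starting from "txfvguqpg": after the first operation, "waiyjxtsj"; after the second, "waiyjxts".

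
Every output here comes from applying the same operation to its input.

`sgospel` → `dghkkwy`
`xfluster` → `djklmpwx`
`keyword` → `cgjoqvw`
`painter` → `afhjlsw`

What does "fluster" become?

djklmwx

Rule — shift every letter 8 places backward in the alphabet (wrapping around), then sort the characters into alphabetical order.
On "fluster": the first step gives "xdmklwj", and the second then gives "djklmwx".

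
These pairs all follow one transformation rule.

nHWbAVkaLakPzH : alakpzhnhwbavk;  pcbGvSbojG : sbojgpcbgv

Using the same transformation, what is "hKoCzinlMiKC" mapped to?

nlmikchkoczi

In each case the input is transformed by: swap the front and back halves of the string, then convert every letter to lowercase.
For "hKoCzinlMiKC", step one produces "nlMiKChKoCzi"; step two turns that into "nlmikchkoczi".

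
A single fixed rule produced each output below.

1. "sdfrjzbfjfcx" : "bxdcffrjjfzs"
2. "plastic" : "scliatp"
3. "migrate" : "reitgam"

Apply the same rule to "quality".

Looking at the pairs, the operation is to take characters alternately from the front and the back (1st, last, 2nd, 2nd-last, ...), then swap the first and last characters.
Working it through for "quality": intermediate "qyutail", final "lyutaiq".
(Check on "plastic": → "pcliats" → "scliatp" ✓)

lyutaiq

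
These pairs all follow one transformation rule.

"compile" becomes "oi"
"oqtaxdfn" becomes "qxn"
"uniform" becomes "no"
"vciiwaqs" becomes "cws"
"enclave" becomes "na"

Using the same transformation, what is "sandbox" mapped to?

The transformation: keep one character in every 3, starting at position 2 (positions 2nd, 5th, 8th, ...).
"sandbox" → "ab".

ab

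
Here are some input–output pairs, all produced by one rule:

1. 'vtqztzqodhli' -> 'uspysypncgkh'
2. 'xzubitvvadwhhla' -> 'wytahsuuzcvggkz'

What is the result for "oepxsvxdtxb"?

ndowruwcswa

The transformation: shift every letter 1 place backward in the alphabet (wrapping around).
So "oepxsvxdtxb" becomes "ndowruwcswa".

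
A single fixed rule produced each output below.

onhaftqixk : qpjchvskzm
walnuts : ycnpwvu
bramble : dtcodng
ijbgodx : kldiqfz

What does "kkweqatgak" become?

Looking at the pairs, the operation is to shift every letter 2 places forward in the alphabet (wrapping around).
On "kkweqatgak" that produces "mmygscvicm".

mmygscvicm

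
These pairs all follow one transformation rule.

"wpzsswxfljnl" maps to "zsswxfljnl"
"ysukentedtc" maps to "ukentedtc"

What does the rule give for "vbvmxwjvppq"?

In each case the input is transformed by: delete the first 2 characters.
For "vbvmxwjvppq" the result is "vmxwjvppq".

vmxwjvppq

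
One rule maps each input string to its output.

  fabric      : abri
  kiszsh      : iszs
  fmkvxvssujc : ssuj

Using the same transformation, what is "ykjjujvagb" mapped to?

jvag

The pattern: move the last character to the front, then keep only the last 4 characters.
Working it through for "ykjjujvagb": intermediate "bykjjujvag", final "jvag".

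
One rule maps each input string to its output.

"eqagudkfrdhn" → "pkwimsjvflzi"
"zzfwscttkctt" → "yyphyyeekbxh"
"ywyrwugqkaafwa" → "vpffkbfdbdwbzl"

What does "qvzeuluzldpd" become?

Each output is the input with this applied: swap the front and back halves of the string, then shift every letter 5 places forward in the alphabet (wrapping around).
Applying both steps to "qvzeuluzldpd": "uzldpdqvzeul", then "zeqiuivaejzq".
(Check on "eqagudkfrdhn": → "kfrdhneqagud" → "pkwimsjvflzi" ✓)

zeqiuivaejzq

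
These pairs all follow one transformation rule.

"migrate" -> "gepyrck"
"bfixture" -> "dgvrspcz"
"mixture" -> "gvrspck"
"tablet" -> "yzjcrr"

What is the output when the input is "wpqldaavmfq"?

nojbyytkdou

The transformation: shift every letter 2 places backward in the alphabet (wrapping around), then move the first character to the end.
Starting from "wpqldaavmfq": after the first operation, "unojbyytkdo"; after the second, "nojbyytkdou".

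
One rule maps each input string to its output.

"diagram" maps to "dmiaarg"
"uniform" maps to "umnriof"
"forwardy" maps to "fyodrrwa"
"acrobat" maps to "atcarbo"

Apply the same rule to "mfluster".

mrfeltus

In each case the input is transformed by: take characters alternately from the front and the back (1st, last, 2nd, 2nd-last, ...).
"mfluster" → "mrfeltus".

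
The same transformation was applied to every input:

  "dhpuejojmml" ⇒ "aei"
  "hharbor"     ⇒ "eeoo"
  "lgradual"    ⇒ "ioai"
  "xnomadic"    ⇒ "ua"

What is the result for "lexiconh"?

The rule is to shift every letter 3 places backward in the alphabet (wrapping around), then keep only the vowels.
Applying both steps to "lexiconh": "ibufzlke", then "iue".

iue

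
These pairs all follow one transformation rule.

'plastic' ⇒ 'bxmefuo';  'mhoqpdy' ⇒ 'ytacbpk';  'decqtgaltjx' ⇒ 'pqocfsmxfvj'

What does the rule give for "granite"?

The rule is to shift every letter 12 places forward in the alphabet (wrapping around).
For "granite" the result is "sdmzufq".

sdmzufq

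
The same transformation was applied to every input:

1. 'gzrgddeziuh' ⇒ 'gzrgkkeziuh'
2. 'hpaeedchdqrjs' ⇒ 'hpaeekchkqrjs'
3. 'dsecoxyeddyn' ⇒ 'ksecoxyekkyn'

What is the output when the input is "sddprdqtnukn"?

The pattern: replace every "d" with "k".
Applying that to "sddprdqtnukn" gives "skkprkqtnukn".

skkprkqtnukn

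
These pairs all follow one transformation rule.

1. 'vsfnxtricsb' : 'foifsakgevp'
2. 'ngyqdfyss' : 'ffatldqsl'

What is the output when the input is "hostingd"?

Looking at the pairs, the operation is to move the last 2 characters to the front (rotate right by 2), then shift every letter 13 places forward in the alphabet (wrapping around) — i.e. ROT13.
On "hostingd": the first step gives "gdhostin", and the second then gives "tqubfgva".

tqubfgva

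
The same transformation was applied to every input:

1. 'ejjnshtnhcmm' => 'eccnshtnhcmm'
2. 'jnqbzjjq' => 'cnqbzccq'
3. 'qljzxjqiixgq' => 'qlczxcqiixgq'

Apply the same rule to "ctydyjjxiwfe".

In each case the input is transformed by: replace every "j" with "c".
"ctydyjjxiwfe" → "ctydyccxiwfe".

ctydyccxiwfe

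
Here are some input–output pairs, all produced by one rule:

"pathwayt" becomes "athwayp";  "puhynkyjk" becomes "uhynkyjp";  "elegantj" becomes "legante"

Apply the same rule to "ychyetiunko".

Looking at the pairs, the operation is to delete the last character, then move the first character to the end.
On "ychyetiunko": the first step gives "ychyetiunk", and the second then gives "chyetiunky".

chyetiunky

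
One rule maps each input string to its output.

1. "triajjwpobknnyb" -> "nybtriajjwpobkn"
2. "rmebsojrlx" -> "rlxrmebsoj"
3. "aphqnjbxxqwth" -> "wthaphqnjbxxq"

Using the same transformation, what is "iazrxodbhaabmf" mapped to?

The rule is to move the last 3 characters to the front (rotate right by 3).
So "iazrxodbhaabmf" becomes "bmfiazrxodbhaa".

bmfiazrxodbhaa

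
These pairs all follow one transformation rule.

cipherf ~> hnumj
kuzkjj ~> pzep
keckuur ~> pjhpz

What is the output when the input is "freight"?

The transformation: shift every letter 5 places forward in the alphabet (wrapping around), then delete the last 2 characters.
For "freight", step one produces "kwjnlmy"; step two turns that into "kwjnl".

kwjnl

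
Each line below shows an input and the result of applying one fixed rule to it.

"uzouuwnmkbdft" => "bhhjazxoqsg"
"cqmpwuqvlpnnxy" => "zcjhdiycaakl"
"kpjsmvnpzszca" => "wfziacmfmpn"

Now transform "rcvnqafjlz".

iadnswym

Looking at the pairs, the operation is to shift every letter 13 places forward in the alphabet (wrapping around) — i.e. ROT13, then delete the first 2 characters.
"rcvnqafjlz" → "epiadnswym" → "iadnswym".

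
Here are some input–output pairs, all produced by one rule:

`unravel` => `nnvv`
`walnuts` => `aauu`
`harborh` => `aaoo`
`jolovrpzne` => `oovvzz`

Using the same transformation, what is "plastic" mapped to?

lltt

Each output is the input with this applied: keep one character in every 3, starting at position 2 (positions 2nd, 5th, 8th, ...), then double every character.
Applying that to "plastic" gives "lltt".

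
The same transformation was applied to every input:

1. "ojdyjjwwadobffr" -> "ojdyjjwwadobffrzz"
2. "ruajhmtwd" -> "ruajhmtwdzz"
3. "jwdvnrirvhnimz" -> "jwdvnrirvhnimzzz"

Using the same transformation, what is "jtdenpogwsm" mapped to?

The transformation: append "zz".
Doing the same to "jtdenpogwsm": "jtdenpogwsmzz".

jtdenpogwsmzz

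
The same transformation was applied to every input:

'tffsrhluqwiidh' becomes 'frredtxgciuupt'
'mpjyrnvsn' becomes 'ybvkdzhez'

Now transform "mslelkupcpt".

The transformation: shift every letter 12 places forward in the alphabet (wrapping around).
"mslelkupcpt" → "yexqxwgbobf".

yexqxwgbobf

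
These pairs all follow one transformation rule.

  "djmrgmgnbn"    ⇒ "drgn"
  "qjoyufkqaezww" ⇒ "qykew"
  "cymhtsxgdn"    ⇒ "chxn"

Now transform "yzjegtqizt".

Looking at the pairs, the operation is to keep one character in every 3, starting at position 1 (positions 1st, 4th, 7th, ...).
On "yzjegtqizt" that produces "yeqt".

yeqt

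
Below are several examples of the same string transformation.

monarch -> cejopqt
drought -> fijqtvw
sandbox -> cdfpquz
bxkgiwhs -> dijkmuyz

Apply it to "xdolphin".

fjknpqrz

The rule is to sort the characters into alphabetical order, then shift every letter 2 places forward in the alphabet (wrapping around).
Starting from "xdolphin": after the first operation, "dhilnopx"; after the second, "fjknpqrz".
(Check on "bxkgiwhs": → "bghikswx" → "dijkmuyz" ✓)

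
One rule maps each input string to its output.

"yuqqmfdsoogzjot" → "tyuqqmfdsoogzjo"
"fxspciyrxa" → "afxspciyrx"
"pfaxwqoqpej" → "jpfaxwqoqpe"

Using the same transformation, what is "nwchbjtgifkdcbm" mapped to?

The rule is to move the last character to the front.
So "nwchbjtgifkdcbm" becomes "mnwchbjtgifkdcb".

mnwchbjtgifkdcb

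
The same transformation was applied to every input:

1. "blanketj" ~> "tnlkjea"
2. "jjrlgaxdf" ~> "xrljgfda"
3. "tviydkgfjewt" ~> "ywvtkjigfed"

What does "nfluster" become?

The pattern: delete the first character, then sort the characters into reverse alphabetical order.
Starting from "nfluster": after the first operation, "fluster"; after the second, "utsrlfe".

utsrlfe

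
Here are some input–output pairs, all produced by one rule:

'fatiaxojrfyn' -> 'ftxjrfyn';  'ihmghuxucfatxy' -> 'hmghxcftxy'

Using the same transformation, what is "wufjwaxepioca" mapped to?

Each output is the input with this applied: remove every vowel.
On "wufjwaxepioca" that produces "wfjwxpc".

wfjwxpc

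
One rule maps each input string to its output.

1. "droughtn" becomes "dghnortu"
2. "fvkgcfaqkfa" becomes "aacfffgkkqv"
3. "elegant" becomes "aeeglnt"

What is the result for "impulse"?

eilmpsu

Looking at the pairs, the operation is to sort the characters into alphabetical order.
Doing the same to "impulse": "eilmpsu".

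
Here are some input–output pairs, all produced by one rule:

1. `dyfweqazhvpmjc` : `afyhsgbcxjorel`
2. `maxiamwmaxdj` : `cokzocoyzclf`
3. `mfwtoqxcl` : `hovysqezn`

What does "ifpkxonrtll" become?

In each case the input is transformed by: shift every letter 2 places forward in the alphabet (wrapping around), then swap each adjacent pair of characters (1↔2, 3↔4, ...).
Applying that to "ifpkxonrtll" gives "hkmrqztpnvn".

hkmrqztpnvn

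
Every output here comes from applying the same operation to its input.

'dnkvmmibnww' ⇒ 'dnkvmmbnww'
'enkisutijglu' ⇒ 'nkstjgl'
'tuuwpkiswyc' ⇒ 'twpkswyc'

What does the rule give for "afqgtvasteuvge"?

What's happening: remove every vowel.
So "afqgtvasteuvge" becomes "fqgtvstvg".

fqgtvstvg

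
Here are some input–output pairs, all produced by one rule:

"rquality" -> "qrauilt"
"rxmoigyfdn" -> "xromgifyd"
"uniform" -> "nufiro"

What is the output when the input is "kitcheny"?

The rule is to delete the last character, then swap each adjacent pair of characters (1↔2, 3↔4, ...).
Applying both steps to "kitcheny": "kitchen", then "ikctehn".

ikctehn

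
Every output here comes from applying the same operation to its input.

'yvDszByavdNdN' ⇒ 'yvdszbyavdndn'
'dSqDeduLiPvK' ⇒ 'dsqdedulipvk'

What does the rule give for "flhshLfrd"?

flhshlfrd

Rule — convert every letter to lowercase.
On "flhshLfrd" that produces "flhshlfrd".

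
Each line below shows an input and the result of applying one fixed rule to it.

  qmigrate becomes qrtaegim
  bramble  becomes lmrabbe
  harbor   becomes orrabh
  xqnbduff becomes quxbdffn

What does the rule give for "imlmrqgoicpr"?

Each output is the input with this applied: sort the characters into alphabetical order, then move the last 3 characters to the front (rotate right by 3).
Applying both steps to "imlmrqgoicpr": "cgiilmmopqrr", then "qrrcgiilmmop".
(Check on "harbor": → "abhorr" → "orrabh" ✓)

qrrcgiilmmop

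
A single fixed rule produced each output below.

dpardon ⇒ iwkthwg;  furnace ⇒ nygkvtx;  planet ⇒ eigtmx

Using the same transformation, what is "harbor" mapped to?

Looking at the pairs, the operation is to swap each adjacent pair of characters (1↔2, 3↔4, ...), then shift every letter 7 places backward in the alphabet (wrapping around).
On "harbor": the first step gives "ahbrro", and the second then gives "taukkh".

taukkh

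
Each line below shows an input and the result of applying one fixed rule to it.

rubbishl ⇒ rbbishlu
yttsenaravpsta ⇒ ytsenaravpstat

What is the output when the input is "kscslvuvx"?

What's happening: move the first character to the end, then swap the first and last characters.
So "kscslvuvx" becomes "kcslvuvxs".

kcslvuvxs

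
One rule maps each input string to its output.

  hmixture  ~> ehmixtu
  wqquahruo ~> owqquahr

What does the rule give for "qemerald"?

dqemera

In each case the input is transformed by: move the last 2 characters to the front (rotate right by 2), then delete the first character.
On "qemerald": the first step gives "ldqemera", and the second then gives "dqemera".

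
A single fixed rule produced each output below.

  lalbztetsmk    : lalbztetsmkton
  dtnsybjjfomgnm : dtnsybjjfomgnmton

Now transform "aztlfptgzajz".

The pattern: append "ton".
For "aztlfptgzajz" the result is "aztlfptgzajzton".

aztlfptgzajzton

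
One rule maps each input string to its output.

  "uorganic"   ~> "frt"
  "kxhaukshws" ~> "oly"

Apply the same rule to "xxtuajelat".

Looking at the pairs, the operation is to shift every letter 9 places backward in the alphabet (wrapping around), then keep one character in every 3, starting at position 2 (positions 2nd, 5th, 8th, ...).
Starting from "xxtuajelat": after the first operation, "ooklravcrk"; after the second, "orc".

orc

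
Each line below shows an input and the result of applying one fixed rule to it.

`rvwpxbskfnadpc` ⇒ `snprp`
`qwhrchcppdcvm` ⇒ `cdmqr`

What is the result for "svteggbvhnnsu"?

bnuse

The pattern: keep one character in every 3, starting at position 1 (positions 1st, 4th, 7th, ...), then move the last 3 characters to the front (rotate right by 3).
Working it through for "svteggbvhnnsu": intermediate "sebnu", final "bnuse".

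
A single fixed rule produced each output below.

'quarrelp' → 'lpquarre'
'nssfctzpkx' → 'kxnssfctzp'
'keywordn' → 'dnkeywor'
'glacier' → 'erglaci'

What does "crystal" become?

alcryst

The transformation: move the last 2 characters to the front (rotate right by 2).
So "crystal" becomes "alcryst".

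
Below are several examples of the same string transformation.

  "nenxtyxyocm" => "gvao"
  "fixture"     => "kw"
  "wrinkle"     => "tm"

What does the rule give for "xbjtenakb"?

The rule is to keep one character in every 3, starting at position 2 (positions 2nd, 5th, 8th, ...), then shift every letter 2 places forward in the alphabet (wrapping around).
On "xbjtenakb" that produces "dgm".

dgm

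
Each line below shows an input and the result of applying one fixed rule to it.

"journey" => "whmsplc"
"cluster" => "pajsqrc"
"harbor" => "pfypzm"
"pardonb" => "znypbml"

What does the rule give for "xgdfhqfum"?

kvebdfods

In each case the input is transformed by: move the last character to the front, then shift every letter 2 places backward in the alphabet (wrapping around).
Starting from "xgdfhqfum": after the first operation, "mxgdfhqfu"; after the second, "kvebdfods".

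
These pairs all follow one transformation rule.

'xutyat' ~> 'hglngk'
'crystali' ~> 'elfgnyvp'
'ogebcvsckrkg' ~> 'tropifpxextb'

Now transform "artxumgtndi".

egkhztgaqvn

The rule is to move the first character to the end, then shift every letter 13 places forward in the alphabet (wrapping around) — i.e. ROT13.
On "artxumgtndi": the first step gives "rtxumgtndia", and the second then gives "egkhztgaqvn".
(Check on "ogebcvsckrkg": → "gebcvsckrkgo" → "tropifpxextb" ✓)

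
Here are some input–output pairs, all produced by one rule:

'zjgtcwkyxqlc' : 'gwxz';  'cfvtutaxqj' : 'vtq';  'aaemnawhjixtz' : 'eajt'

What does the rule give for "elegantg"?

The pattern: swap the first and last characters, then keep one character in every 3, starting at position 3 (positions 3rd, 6th, 9th, ...).
So "elegantg" becomes "en".

en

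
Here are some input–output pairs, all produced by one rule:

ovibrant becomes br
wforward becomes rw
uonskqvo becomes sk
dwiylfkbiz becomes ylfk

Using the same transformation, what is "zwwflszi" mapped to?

fl

The pattern: delete the last 3 characters, then delete the first 3 characters.
"zwwflszi" → "zwwfl" → "fl".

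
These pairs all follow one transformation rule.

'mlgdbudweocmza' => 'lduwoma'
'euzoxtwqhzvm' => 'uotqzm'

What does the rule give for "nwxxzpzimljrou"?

The transformation: keep every other character starting from the second (positions 2nd, 4th, 6th, ...).
On "nwxxzpzimljrou" that produces "wxpilru".

wxpilru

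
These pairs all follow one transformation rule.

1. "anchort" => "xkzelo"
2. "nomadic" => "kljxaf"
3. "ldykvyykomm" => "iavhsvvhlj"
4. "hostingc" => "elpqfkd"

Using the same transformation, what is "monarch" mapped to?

In each case the input is transformed by: shift every letter 3 places backward in the alphabet (wrapping around), then delete the last character.
Applying both steps to "monarch": "jlkxoze", then "jlkxoz".
(Check on "nomadic": → "kljxafz" → "kljxaf" ✓)

jlkxoz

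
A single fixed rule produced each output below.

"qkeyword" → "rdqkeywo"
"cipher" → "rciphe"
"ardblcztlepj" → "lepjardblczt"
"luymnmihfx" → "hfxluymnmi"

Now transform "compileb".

ebcompil

The rule is to move the first 2 characters to the end (rotate left by 2), then swap the front and back halves of the string.
Applying both steps to "compileb": "mpilebco", then "ebcompil".
(Check on "ardblcztlepj": → "dblcztlepjar" → "lepjardblczt" ✓)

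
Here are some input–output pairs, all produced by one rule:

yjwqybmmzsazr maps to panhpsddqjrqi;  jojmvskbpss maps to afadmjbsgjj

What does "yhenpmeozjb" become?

Rule — shift every letter 9 places backward in the alphabet (wrapping around).
"yhenpmeozjb" → "pyvegdvfqas".

pyvegdvfqas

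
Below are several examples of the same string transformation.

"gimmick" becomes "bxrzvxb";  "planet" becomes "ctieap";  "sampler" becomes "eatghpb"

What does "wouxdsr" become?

What's happening: move the first 3 characters to the end (rotate left by 3), then shift every letter 11 places backward in the alphabet (wrapping around).
On "wouxdsr" that produces "mshgldj".

mshgldj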